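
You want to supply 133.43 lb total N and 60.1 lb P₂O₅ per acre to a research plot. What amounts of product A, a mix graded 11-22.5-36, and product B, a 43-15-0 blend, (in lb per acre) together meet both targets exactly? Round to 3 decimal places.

72.629 lb product A, 291.723 lb product B

With a, b = lb per acre of product A and product B:
N: 0.11·a + 0.43·b = 133.43
P₂O₅: 0.225·a + 0.15·b = 60.1
Eliminate b: (row1) − 0.43/0.15·(row2) → -0.535·a = -38.8567, so a = 72.6293.
Then b = (60.1 − 0.225·72.6293) / 0.15 = 291.7227.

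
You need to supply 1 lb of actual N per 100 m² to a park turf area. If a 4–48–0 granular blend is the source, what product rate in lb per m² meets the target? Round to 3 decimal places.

Product per 100 m² = 1 / 4% = 25 lb.
Convert to per m²: 25 × 0.01 = 0.25 lb.

0.250 lb of product per sq m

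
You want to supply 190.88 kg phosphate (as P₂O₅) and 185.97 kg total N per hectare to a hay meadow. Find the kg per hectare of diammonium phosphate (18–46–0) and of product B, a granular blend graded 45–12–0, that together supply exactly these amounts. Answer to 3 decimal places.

342.932 kg diammonium phosphate, 276.094 kg product B

Per-hectare balance (a = diammonium phosphate, b = product B):
P₂O₅: 0.46·a + 0.12·b = 190.88
N: 0.18·a + 0.45·b = 185.97
Eliminate b: (row1) − 0.12/0.45·(row2) → 0.412·a = 141.288, so a = 342.93204.
Then b = (185.97 − 0.18·342.93204) / 0.45 = 276.0939.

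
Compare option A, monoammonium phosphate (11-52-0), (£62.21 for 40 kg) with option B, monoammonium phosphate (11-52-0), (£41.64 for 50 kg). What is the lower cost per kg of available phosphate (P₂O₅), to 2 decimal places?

option A: P₂O₅ per bag = 40 × 52% = 20.8 kg; cost = 62.21 / 20.8 = £2.9909/kg P₂O₅.
option B: P₂O₅ per bag = 50 × 52% = 26 kg; cost = 41.64 / 26 = £1.6015/kg P₂O₅.
option B is cheaper.

£1.60 per kg P₂O₅ (option B)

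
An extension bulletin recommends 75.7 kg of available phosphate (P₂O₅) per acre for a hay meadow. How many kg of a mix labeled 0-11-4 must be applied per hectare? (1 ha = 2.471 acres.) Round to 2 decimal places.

Product per acre = 75.7 / 11% = 688.182 kg.
Convert to per hectare: 688.182 × 2.471 = 1700.497 kg.

1700.50 kg of product per hectare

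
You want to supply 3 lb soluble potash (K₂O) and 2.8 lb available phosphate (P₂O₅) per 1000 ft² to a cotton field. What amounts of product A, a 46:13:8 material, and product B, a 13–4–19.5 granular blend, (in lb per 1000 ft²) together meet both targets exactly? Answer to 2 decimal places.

19.23 lb product A, 7.49 lb product B

Let a = lb of product A, b = lb of product B (per 1000 ft²).
K₂O: 0.08·a + 0.195·b = 3
P₂O₅: 0.13·a + 0.04·b = 2.8
From row1: a = (3 − 0.195·b) / 0.08.
Into row2: 0.13·(3 − 0.195·b)/0.08 + 0.04·b = 2.8 → b = 7.49436, a = 19.2325.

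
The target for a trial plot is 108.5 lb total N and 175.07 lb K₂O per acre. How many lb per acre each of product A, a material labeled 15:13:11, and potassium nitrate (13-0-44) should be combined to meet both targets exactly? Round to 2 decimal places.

483.19 lb product A, 277.09 lb potassium nitrate

Per-acre balance (a = product A, b = potassium nitrate):
N: 0.15·a + 0.13·b = 108.5
K₂O: 0.11·a + 0.44·b = 175.07
Eliminate a: (row1) − 0.15/0.11·(row2) → -0.47·b = -130.232, so b = 277.089.
Back-substitute: a = (108.5 − 0.13·277.089) / 0.15 = 483.1896.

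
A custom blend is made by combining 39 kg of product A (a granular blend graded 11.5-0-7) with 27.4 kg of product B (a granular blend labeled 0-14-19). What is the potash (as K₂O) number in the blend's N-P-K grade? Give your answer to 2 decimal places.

Total mass = 39 + 27.4 = 66.4 kg.
K₂O mass = 7%×39 + 19%×27.4 = 7.936 kg.
% K₂O = 7.936 / 66.4 = 11.9518%.

11.95% K₂O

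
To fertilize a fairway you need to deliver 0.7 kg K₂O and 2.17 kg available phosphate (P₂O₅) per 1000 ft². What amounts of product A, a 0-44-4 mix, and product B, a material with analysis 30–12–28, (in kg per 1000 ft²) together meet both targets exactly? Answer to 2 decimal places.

4.42 kg product A, 1.87 kg product B

Let a = kg of product A, b = kg of product B (per 1000 ft²).
K₂O: 0.04·a + 0.28·b = 0.7
P₂O₅: 0.44·a + 0.12·b = 2.17
Eliminate b: (row1) − 0.28/0.12·(row2) → -0.986667·a = -4.36333, so a = 4.4223.
Then b = (2.17 − 0.44·4.4223) / 0.12 = 1.86824.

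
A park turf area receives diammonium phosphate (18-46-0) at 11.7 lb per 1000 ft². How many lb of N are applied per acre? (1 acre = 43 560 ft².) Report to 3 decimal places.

nitrogen per 1000 ft² = 11.7 × 18% = 2.106 lb.
Convert to per acre: 2.106 × 43.56 = 91.7374 lb.

91.737 lb N per acre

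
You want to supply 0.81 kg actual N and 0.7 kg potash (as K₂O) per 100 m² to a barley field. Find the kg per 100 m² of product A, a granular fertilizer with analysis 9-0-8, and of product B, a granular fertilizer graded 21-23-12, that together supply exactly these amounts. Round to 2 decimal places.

With a, b = kg per 100 m² of product A and product B:
N: 0.09·a + 0.21·b = 0.81
K₂O: 0.08·a + 0.12·b = 0.7
Eliminate b: (row1) − 0.21/0.12·(row2) → -0.05·a = -0.415, so a = 8.3.
Then b = (0.7 − 0.08·8.3) / 0.12 = 0.3.

8.30 kg product A, 0.30 kg product B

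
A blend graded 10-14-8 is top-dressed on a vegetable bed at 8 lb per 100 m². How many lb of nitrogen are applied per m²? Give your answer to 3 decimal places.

0.008 lb N per sq m

nitrogen per 100 m² = 8 × 10% = 0.8 lb.
Convert to per m²: 0.8 × 0.01 = 0.008 lb.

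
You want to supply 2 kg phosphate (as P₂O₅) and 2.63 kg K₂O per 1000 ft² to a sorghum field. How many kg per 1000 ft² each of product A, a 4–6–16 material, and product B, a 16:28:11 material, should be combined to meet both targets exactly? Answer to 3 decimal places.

Per-1000 ft² balance (a = product A, b = product B):
P₂O₅: 0.06·a + 0.28·b = 2
K₂O: 0.16·a + 0.11·b = 2.63
Eliminate b: (row1) − 0.28/0.11·(row2) → -0.347273·a = -4.69455, so a = 13.5183.
Then b = (2.63 − 0.16·13.5183) / 0.11 = 4.24607.

13.518 kg product A, 4.246 kg product B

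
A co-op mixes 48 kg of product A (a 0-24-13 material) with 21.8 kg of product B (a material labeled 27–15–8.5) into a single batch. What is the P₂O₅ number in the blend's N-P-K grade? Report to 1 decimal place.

21.2% P₂O₅

Total mass = 48 + 21.8 = 69.8 kg.
P₂O₅ mass = 24%×48 + 15%×21.8 = 14.79 kg.
% P₂O₅ = 14.79 / 69.8 = 21.1891%.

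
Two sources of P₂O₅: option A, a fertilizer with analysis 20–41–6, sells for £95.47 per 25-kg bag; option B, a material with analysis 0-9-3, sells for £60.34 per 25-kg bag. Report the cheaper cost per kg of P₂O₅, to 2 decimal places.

£9.31 per kg P₂O₅ (option A)

option A: P₂O₅ per bag = 25 × 41% = 10.25 kg; cost = 95.47 / 10.25 = £9.3141/kg P₂O₅.
option B: P₂O₅ per bag = 25 × 9% = 2.25 kg; cost = 60.34 / 2.25 = £26.8178/kg P₂O₅.
option A is cheaper.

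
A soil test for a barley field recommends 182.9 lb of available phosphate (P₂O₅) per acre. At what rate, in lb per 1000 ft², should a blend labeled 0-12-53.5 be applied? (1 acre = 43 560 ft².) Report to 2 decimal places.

34.99 lb of product per thousand sq ft

Product per acre = 182.9 / 12% = 1524.17 lb.
Convert to per 1000 ft²: 1524.17 × 0.0229568 = 34.9901 lb.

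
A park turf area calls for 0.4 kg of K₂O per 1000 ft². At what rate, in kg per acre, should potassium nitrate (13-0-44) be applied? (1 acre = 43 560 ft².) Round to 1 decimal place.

Product per 1000 ft² = 0.4 / 44% = 0.909091 kg.
Convert to per acre: 0.909091 × 43.56 = 39.6 kg.

39.6 kg of product per acre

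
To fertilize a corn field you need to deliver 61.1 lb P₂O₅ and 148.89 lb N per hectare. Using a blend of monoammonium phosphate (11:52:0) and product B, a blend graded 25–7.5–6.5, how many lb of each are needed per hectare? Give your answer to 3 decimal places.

Per-hectare balance (a = monoammonium phosphate, b = product B):
P₂O₅: 0.52·a + 0.075·b = 61.1
N: 0.11·a + 0.25·b = 148.89
Eliminate b: (row1) − 0.075/0.25·(row2) → 0.487·a = 16.433, so a = 33.7433.
Then b = (148.89 − 0.11·33.7433) / 0.25 = 580.7129.

33.743 lb monoammonium phosphate, 580.713 lb product B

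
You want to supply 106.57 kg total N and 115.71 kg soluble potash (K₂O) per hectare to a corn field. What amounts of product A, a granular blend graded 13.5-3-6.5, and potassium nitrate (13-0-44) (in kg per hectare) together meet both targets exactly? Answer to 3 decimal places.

625.093 kg product A, 170.634 kg potassium nitrate

Per-hectare balance (a = product A, b = potassium nitrate):
N: 0.135·a + 0.13·b = 106.57
K₂O: 0.065·a + 0.44·b = 115.71
From row1: a = (106.57 − 0.13·b) / 0.135.
Into row2: 0.065·(106.57 − 0.13·b)/0.135 + 0.44·b = 115.71 → b = 170.63395, a = 625.0932.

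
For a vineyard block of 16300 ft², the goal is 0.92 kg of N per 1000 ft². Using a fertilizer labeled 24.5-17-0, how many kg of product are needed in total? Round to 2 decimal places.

61.21 kg

Product per 1000 ft² = 0.92 / 24.5% = 3.7551 kg.
Total product = 3.7551 × 16300 / 1000 = 61.2082 kg.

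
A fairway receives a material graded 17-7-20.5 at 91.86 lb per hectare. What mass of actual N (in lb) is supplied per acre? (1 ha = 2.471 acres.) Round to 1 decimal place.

6.3 lb N per acre

nitrogen per hectare = 91.86 × 17% = 15.6162 lb.
Convert to per acre: 15.6162 × 0.404694 = 6.31979 lb.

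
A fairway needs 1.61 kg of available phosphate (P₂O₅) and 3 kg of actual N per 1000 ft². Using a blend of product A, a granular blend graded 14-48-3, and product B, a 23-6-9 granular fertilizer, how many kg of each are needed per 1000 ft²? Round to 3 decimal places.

With a, b = kg per 1000 ft² of product A and product B:
P₂O₅: 0.48·a + 0.06·b = 1.61
N: 0.14·a + 0.23·b = 3
Eliminate a: (row1) − 0.48/0.14·(row2) → -0.728571·b = -8.67571, so b = 11.9078.
Back-substitute: a = (1.61 − 0.06·11.9078) / 0.48 = 1.86569.

1.866 kg product A, 11.908 kg product B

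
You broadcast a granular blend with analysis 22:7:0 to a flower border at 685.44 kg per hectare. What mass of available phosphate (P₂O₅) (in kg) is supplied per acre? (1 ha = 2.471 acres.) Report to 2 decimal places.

19.42 kg P₂O₅ per acre

P₂O₅ per hectare = 685.44 × 7% = 47.9808 kg.
Convert to per acre: 47.9808 × 0.404694 = 19.4176 kg.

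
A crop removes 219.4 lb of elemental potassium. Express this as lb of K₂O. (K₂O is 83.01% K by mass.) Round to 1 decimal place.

264.3 lb K₂O

K₂O = 219.4 / 0.8301 = 264.306 lb.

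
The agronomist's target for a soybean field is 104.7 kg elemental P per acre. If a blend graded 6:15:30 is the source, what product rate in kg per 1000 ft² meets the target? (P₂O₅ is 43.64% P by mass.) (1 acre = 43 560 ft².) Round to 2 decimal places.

As P₂O₅: 104.7 / 0.4364 = 239.918 kg per acre.
Product per acre = 239.918 / 15% = 1599.45 kg.
Convert to per 1000 ft²: 1599.45 × 0.0229568 = 36.7183 kg.

36.72 kg of product per thousand sq ft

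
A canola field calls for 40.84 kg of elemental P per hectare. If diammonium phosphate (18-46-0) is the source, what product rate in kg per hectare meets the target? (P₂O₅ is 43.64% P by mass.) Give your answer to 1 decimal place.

As P₂O₅: 40.84 / 0.4364 = 93.5839 kg per hectare.
Product per hectare = 93.5839 / 46% = 203.443 kg.

203.4 kg of product per hectare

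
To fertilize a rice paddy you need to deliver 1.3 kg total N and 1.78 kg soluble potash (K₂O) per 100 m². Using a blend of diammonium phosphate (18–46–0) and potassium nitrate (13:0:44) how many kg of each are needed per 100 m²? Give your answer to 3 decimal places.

With a, b = kg per 100 m² of diammonium phosphate and potassium nitrate:
N: 0.18·a + 0.13·b = 1.3
K₂O: 0·a + 0.44·b = 1.78
Solving simultaneously: a = 4.30051, b = 4.04545.

4.301 kg diammonium phosphate, 4.045 kg potassium nitrate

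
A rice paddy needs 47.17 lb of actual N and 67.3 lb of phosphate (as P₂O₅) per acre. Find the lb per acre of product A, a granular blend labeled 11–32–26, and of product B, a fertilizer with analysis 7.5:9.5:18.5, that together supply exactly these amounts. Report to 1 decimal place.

41.8 lb product A, 567.6 lb product B

Let a = lb of product A, b = lb of product B (per acre).
N: 0.11·a + 0.075·b = 47.17
P₂O₅: 0.32·a + 0.095·b = 67.3
Eliminate b: (row1) − 0.075/0.095·(row2) → -0.142632·a = -5.96158, so a = 41.797.
Then b = (67.3 − 0.32·41.797) / 0.095 = 567.631.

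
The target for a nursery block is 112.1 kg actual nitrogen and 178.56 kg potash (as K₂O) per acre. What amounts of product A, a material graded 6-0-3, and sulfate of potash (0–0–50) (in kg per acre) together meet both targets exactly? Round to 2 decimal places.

Let a = kg of product A, b = kg of sulfate of potash (per acre).
N: 0.06·a + 0·b = 112.1
K₂O: 0.03·a + 0.5·b = 178.56
Eliminate b: (row1) − 0/0.5·(row2) → 0.06·a = 112.1, so a = 1868.333.
Then b = (178.56 − 0.03·1868.333) / 0.5 = 245.02.

1868.33 kg product A, 245.02 kg sulfate of potash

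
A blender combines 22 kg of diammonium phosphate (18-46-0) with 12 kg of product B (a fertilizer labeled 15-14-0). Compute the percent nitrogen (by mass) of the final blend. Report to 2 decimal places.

16.94% N

Total mass = 22 + 12 = 34 kg.
N mass = 18%×22 + 15%×12 = 5.76 kg.
% N = 5.76 / 34 = 16.9412%.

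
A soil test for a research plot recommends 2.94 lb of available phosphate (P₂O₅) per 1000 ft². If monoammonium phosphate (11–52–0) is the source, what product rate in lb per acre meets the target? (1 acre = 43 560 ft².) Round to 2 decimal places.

246.28 lb of product per acre

Product per 1000 ft² = 2.94 / 52% = 5.65385 lb.
Convert to per acre: 5.65385 × 43.56 = 246.282 lb.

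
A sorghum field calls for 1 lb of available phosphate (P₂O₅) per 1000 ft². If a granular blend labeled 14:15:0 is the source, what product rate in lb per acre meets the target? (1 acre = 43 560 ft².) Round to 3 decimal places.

290.400 lb of product per acre

Product per 1000 ft² = 1 / 15% = 6.66667 lb.
Convert to per acre: 6.66667 × 43.56 = 290.4 lb.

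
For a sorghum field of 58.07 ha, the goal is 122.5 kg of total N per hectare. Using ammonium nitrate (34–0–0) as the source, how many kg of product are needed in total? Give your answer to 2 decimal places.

Product per hectare = 122.5 / 34% = 360.294 kg.
Total product = 360.294 × 58.07 = 20922.279 kg.

20922.28 kg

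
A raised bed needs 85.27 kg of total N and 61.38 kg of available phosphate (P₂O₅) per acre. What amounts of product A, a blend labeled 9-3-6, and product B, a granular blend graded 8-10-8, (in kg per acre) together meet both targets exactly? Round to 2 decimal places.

547.97 kg product A, 449.41 kg product B

With a, b = kg per acre of product A and product B:
N: 0.09·a + 0.08·b = 85.27
P₂O₅: 0.03·a + 0.1·b = 61.38
Solving simultaneously: a = 547.9697, b = 449.409.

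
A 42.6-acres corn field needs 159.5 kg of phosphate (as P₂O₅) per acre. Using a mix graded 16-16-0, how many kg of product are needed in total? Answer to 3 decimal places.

Product per acre = 159.5 / 16% = 996.875 kg.
Total product = 996.875 × 42.6 = 42466.875 kg.

42466.875 kg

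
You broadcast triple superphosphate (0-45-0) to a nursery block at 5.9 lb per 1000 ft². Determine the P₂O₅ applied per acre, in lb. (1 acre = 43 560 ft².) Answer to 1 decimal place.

115.7 lb P₂O₅ per acre

P₂O₅ per 1000 ft² = 5.9 × 45% = 2.655 lb.
Convert to per acre: 2.655 × 43.56 = 115.652 lb.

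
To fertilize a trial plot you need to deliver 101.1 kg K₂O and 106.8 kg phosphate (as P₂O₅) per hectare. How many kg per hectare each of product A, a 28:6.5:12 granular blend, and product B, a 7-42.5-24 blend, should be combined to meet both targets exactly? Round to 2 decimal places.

489.70 kg product A, 176.40 kg product B

Let a = kg of product A, b = kg of product B (per hectare).
K₂O: 0.12·a + 0.24·b = 101.1
P₂O₅: 0.065·a + 0.425·b = 106.8
Eliminate b: (row1) − 0.24/0.425·(row2) → 0.0832941·a = 40.7894, so a = 489.703.
Then b = (106.8 − 0.065·489.703) / 0.425 = 176.398.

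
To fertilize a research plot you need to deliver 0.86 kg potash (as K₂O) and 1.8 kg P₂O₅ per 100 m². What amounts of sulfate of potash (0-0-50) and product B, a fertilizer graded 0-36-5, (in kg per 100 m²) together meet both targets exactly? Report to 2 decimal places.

1.22 kg sulfate of potash, 5.00 kg product B

With a, b = kg per 100 m² of sulfate of potash and product B:
K₂O: 0.5·a + 0.05·b = 0.86
P₂O₅: 0·a + 0.36·b = 1.8
Solving simultaneously: a = 1.22, b = 5.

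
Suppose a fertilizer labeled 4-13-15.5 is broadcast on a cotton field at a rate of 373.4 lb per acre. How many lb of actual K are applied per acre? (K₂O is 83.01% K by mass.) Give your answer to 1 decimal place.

K₂O per acre = 373.4 × 15.5% = 57.877 lb.
Elemental K = 57.877 × 0.8301 = 48.0437 lb per acre.

48.0 lb K per acre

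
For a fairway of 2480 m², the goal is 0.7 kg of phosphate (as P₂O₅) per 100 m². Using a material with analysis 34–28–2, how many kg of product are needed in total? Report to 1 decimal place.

Product per 100 m² = 0.7 / 28% = 2.5 kg.
Total product = 2.5 × 2480 / 100 = 62 kg.

62.0 kg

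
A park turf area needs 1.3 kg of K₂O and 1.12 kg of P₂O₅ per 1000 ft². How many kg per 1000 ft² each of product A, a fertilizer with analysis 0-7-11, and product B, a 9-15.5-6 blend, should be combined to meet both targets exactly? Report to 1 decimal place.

10.5 kg product A, 2.5 kg product B

Per-1000 ft² balance (a = product A, b = product B):
K₂O: 0.11·a + 0.06·b = 1.3
P₂O₅: 0.07·a + 0.155·b = 1.12
Solving simultaneously: a = 10.4514, b = 2.50584.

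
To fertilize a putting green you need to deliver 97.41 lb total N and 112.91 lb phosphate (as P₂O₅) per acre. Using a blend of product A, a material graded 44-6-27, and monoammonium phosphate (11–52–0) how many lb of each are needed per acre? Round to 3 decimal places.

172.066 lb product A, 197.281 lb monoammonium phosphate

Let a = lb of product A, b = lb of monoammonium phosphate (per acre).
N: 0.44·a + 0.11·b = 97.41
P₂O₅: 0.06·a + 0.52·b = 112.91
From row1: a = (97.41 − 0.11·b) / 0.44.
Into row2: 0.06·(97.41 − 0.11·b)/0.44 + 0.52·b = 112.91 → b = 197.2808, a = 172.0662.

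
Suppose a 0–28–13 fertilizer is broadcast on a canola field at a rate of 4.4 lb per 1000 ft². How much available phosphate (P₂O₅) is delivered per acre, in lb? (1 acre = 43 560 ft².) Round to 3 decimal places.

P₂O₅ per 1000 ft² = 4.4 × 28% = 1.232 lb.
Convert to per acre: 1.232 × 43.56 = 53.6659 lb.

53.666 lb P₂O₅ per acre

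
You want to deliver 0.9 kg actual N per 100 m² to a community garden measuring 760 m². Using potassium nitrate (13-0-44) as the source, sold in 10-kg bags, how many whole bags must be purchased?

6 bags

Product per 100 m² = 0.9 / 13% = 6.92308 kg.
Total product = 6.92308 × 760 / 100 = 52.6154 kg.
Bags = ⌈52.6154 / 10⌉ = 6.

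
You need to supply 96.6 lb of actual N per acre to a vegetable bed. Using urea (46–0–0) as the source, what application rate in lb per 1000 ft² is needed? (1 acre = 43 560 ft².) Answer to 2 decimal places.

Product per acre = 96.6 / 46% = 210 lb.
Convert to per 1000 ft²: 210 × 0.0229568 = 4.82094 lb.

4.82 lb of product per thousand sq ft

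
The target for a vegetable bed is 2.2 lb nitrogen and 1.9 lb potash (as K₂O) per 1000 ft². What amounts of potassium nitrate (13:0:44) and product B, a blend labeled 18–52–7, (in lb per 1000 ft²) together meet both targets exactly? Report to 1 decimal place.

Per-1000 ft² balance (a = potassium nitrate, b = product B):
N: 0.13·a + 0.18·b = 2.2
K₂O: 0.44·a + 0.07·b = 1.9
From row1: a = (2.2 − 0.18·b) / 0.13.
Into row2: 0.44·(2.2 − 0.18·b)/0.13 + 0.07·b = 1.9 → b = 10.2853, a = 2.68188.

2.7 lb potassium nitrate, 10.3 lb product B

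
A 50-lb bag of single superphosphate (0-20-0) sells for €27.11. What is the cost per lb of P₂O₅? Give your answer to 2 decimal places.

€2.71 per lb P₂O₅

P₂O₅ in bag = 50 × 20% = 10 lb.
Cost per lb P₂O₅ = €27.11 / 10 = €2.7110.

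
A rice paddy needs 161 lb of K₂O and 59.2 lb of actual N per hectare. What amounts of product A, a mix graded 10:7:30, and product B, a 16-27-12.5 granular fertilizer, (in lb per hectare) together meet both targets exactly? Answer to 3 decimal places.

517.183 lb product A, 46.761 lb product B

With a, b = lb per hectare of product A and product B:
K₂O: 0.3·a + 0.125·b = 161
N: 0.1·a + 0.16·b = 59.2
Solving simultaneously: a = 517.1831, b = 46.7606.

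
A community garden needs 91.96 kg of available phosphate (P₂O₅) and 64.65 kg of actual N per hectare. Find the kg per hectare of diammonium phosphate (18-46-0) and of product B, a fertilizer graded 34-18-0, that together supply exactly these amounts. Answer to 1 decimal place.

158.3 kg diammonium phosphate, 106.3 kg product B

Let a = kg of diammonium phosphate, b = kg of product B (per hectare).
P₂O₅: 0.46·a + 0.18·b = 91.96
N: 0.18·a + 0.34·b = 64.65
Eliminate b: (row1) − 0.18/0.34·(row2) → 0.364706·a = 57.7335, so a = 158.302.
Then b = (64.65 − 0.18·158.302) / 0.34 = 106.34.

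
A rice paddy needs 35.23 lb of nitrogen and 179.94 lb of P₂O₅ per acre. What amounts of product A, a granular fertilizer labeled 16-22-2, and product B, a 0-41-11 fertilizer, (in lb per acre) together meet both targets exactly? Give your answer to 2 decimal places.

220.19 lb product A, 320.73 lb product B

With a, b = lb per acre of product A and product B:
N: 0.16·a + 0·b = 35.23
P₂O₅: 0.22·a + 0.41·b = 179.94
Eliminate b: (row1) − 0/0.41·(row2) → 0.16·a = 35.23, so a = 220.188.
Then b = (179.94 − 0.22·220.188) / 0.41 = 320.729.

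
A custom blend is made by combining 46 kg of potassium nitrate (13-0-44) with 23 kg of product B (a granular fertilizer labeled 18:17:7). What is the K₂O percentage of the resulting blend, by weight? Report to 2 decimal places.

31.67% K₂O

Total mass = 46 + 23 = 69 kg.
K₂O mass = 44%×46 + 7%×23 = 21.85 kg.
% K₂O = 21.85 / 69 = 31.6667%.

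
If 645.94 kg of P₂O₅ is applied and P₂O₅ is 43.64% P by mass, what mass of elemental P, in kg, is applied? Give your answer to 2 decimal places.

281.89 kg P

P = 645.94 × 0.4364 = 281.888 kg.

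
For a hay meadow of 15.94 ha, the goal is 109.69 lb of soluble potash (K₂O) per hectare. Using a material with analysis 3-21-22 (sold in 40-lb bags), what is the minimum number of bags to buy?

Product per hectare = 109.69 / 22% = 498.591 lb.
Total product = 498.591 × 15.94 = 7947.54 lb.
Bags = ⌈7947.54 / 40⌉ = 199.

199 bags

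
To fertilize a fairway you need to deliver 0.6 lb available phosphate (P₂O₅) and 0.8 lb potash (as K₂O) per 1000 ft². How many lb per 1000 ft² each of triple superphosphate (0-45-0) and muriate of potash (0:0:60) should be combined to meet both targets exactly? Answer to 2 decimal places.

With a, b = lb per 1000 ft² of triple superphosphate and muriate of potash:
P₂O₅: 0.45·a + 0·b = 0.6
K₂O: 0·a + 0.6·b = 0.8
Solving simultaneously: a = 1.33333, b = 1.33333.

1.33 lb triple superphosphate, 1.33 lb muriate of potash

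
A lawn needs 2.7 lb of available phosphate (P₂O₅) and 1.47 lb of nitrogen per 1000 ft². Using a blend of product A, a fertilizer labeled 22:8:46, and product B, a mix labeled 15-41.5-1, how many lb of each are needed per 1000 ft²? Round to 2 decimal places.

With a, b = lb per 1000 ft² of product A and product B:
P₂O₅: 0.08·a + 0.415·b = 2.7
N: 0.22·a + 0.15·b = 1.47
Eliminate a: (row1) − 0.08/0.22·(row2) → 0.360455·b = 2.16545, so b = 6.00757.
Back-substitute: a = (2.7 − 0.415·6.00757) / 0.08 = 2.58575.

2.59 lb product A, 6.01 lb product B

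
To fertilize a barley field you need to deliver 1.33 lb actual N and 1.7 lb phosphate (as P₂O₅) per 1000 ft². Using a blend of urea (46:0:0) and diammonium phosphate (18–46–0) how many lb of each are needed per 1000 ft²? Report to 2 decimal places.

1.45 lb urea, 3.70 lb diammonium phosphate

With a, b = lb per 1000 ft² of urea and diammonium phosphate:
N: 0.46·a + 0.18·b = 1.33
P₂O₅: 0·a + 0.46·b = 1.7
Solving simultaneously: a = 1.44518, b = 3.69565.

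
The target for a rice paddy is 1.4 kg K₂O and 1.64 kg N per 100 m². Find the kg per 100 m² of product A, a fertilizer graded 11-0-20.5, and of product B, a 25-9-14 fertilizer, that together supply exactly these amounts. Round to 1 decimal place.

With a, b = kg per 100 m² of product A and product B:
K₂O: 0.205·a + 0.14·b = 1.4
N: 0.11·a + 0.25·b = 1.64
From row1: a = (1.4 − 0.14·b) / 0.205.
Into row2: 0.11·(1.4 − 0.14·b)/0.205 + 0.25·b = 1.64 → b = 5.08229, a = 3.35844.

3.4 kg product A, 5.1 kg product B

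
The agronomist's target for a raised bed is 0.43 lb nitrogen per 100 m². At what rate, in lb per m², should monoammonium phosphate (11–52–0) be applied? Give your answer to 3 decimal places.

Product per 100 m² = 0.43 / 11% = 3.90909 lb.
Convert to per m²: 3.90909 × 0.01 = 0.0390909 lb.

0.039 lb of product per sq m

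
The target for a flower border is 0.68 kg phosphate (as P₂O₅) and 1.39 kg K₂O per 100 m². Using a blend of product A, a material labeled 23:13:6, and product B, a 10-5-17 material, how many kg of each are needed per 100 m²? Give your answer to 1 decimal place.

2.4 kg product A, 7.3 kg product B

Let a = kg of product A, b = kg of product B (per 100 m²).
P₂O₅: 0.13·a + 0.05·b = 0.68
K₂O: 0.06·a + 0.17·b = 1.39
From row1: a = (0.68 − 0.05·b) / 0.13.
Into row2: 0.06·(0.68 − 0.05·b)/0.13 + 0.17·b = 1.39 → b = 7.32461, a = 2.41361.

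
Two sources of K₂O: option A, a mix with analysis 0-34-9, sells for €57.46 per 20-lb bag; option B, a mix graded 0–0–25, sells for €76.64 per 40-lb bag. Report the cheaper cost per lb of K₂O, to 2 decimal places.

€7.66 per lb K₂O (option B)

option A: K₂O per bag = 20 × 9% = 1.8 lb; cost = 57.46 / 1.8 = €31.9222/lb K₂O.
option B: K₂O per bag = 40 × 25% = 10 lb; cost = 76.64 / 10 = €7.6640/lb K₂O.
option B is cheaper.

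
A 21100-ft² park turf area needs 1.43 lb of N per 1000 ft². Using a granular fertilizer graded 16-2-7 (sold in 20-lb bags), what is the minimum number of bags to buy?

10 bags

Product per 1000 ft² = 1.43 / 16% = 8.9375 lb.
Total product = 8.9375 × 21100 / 1000 = 188.581 lb.
Bags = ⌈188.581 / 20⌉ = 10.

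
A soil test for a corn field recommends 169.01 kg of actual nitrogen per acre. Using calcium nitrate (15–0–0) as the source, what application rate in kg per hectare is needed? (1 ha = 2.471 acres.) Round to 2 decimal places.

Product per acre = 169.01 / 15% = 1126.73 kg.
Convert to per hectare: 1126.73 × 2.471 = 2784.158 kg.

2784.16 kg of product per hectare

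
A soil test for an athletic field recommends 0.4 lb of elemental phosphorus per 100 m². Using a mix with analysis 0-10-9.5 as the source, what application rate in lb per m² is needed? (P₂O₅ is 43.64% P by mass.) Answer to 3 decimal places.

As P₂O₅: 0.4 / 0.4364 = 0.91659 lb per 100 m².
Product per 100 m² = 0.91659 / 10% = 9.1659 lb.
Convert to per m²: 9.1659 × 0.01 = 0.091659 lb.

0.092 lb of product per sq m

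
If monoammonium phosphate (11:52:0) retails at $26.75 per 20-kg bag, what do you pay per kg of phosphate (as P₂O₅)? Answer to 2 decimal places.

P₂O₅ in bag = 20 × 52% = 10.4 kg.
Cost per kg P₂O₅ = $26.75 / 10.4 = $2.5721.

$2.57 per kg P₂O₅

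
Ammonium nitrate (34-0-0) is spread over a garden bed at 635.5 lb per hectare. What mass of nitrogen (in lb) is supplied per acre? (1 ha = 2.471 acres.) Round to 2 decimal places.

87.44 lb N per acre

nitrogen per hectare = 635.5 × 34% = 216.07 lb.
Convert to per acre: 216.07 × 0.404694 = 87.4423 lb.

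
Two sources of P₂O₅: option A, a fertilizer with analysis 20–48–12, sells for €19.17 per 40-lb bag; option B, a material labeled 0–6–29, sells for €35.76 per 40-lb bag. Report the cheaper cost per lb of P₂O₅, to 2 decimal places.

option A: P₂O₅ per bag = 40 × 48% = 19.2 lb; cost = 19.17 / 19.2 = €0.9984/lb P₂O₅.
option B: P₂O₅ per bag = 40 × 6% = 2.4 lb; cost = 35.76 / 2.4 = €14.9000/lb P₂O₅.
option A is cheaper.

€1.00 per lb P₂O₅ (option A)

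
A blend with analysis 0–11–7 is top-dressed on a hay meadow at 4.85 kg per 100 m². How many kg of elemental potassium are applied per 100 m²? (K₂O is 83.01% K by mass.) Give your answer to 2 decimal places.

K₂O per 100 m² = 4.85 × 7% = 0.3395 kg.
Elemental K = 0.3395 × 0.8301 = 0.281819 kg per 100 m².

0.28 kg K per hundred sq m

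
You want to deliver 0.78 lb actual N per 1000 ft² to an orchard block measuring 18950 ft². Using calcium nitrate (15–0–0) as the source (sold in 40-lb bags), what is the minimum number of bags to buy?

Product per 1000 ft² = 0.78 / 15% = 5.2 lb.
Total product = 5.2 × 18950 / 1000 = 98.54 lb.
Bags = ⌈98.54 / 40⌉ = 3.

3 bags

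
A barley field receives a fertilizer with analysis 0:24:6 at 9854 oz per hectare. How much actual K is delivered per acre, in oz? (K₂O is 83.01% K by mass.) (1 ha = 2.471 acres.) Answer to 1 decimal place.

K₂O per hectare = 9854 × 6% = 591.24 oz.
Elemental K = 591.24 × 0.8301 = 490.788 oz per hectare.
Convert to per acre: 490.788 × 0.404694 = 198.619 oz.

198.6 oz K per acre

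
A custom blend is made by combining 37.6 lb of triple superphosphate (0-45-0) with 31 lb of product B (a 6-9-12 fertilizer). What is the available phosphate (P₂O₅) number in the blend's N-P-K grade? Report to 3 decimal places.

28.732% P₂O₅

Total mass = 37.6 + 31 = 68.6 lb.
P₂O₅ mass = 45%×37.6 + 9%×31 = 19.71 lb.
% P₂O₅ = 19.71 / 68.6 = 28.7318%.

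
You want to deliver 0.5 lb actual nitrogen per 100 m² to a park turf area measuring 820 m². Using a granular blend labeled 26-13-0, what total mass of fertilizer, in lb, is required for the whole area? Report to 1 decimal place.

Product per 100 m² = 0.5 / 26% = 1.92308 lb.
Total product = 1.92308 × 820 / 100 = 15.7692 lb.

15.8 lb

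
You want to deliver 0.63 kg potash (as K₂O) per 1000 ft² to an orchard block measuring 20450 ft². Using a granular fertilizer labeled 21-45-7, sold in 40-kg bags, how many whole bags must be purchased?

Product per 1000 ft² = 0.63 / 7% = 9 kg.
Total product = 9 × 20450 / 1000 = 184.05 kg.
Bags = ⌈184.05 / 40⌉ = 5.

5 bags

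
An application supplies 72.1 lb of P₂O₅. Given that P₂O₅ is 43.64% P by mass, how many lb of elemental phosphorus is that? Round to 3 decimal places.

31.464 lb P

P = 72.1 × 0.4364 = 31.4644 lb.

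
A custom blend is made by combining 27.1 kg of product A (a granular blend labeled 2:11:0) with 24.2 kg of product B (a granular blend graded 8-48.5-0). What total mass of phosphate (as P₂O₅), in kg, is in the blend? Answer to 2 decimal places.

14.72 kg P₂O₅

P₂O₅ mass = 11%×27.1 + 48.5%×24.2 = 14.718 kg.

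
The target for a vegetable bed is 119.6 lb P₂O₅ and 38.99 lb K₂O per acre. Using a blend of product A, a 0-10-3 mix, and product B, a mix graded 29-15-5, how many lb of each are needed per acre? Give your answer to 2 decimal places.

263.00 lb product A, 622.00 lb product B

Let a = lb of product A, b = lb of product B (per acre).
P₂O₅: 0.1·a + 0.15·b = 119.6
K₂O: 0.03·a + 0.05·b = 38.99
Eliminate a: (row1) − 0.1/0.03·(row2) → -0.0166667·b = -10.3667, so b = 622.
Back-substitute: a = (119.6 − 0.15·622) / 0.1 = 263.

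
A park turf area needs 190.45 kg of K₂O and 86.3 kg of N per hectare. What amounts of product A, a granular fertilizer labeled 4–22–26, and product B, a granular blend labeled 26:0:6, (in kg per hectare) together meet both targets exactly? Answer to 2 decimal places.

680.05 kg product A, 227.30 kg product B

Per-hectare balance (a = product A, b = product B):
K₂O: 0.26·a + 0.06·b = 190.45
N: 0.04·a + 0.26·b = 86.3
Eliminate b: (row1) − 0.06/0.26·(row2) → 0.250769·a = 170.535, so a = 680.046.
Then b = (86.3 − 0.04·680.046) / 0.26 = 227.301.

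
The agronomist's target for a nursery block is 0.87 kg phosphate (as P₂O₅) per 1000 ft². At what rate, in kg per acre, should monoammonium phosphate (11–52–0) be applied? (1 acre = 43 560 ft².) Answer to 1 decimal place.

72.9 kg of product per acre

Product per 1000 ft² = 0.87 / 52% = 1.67308 kg.
Convert to per acre: 1.67308 × 43.56 = 72.8792 kg.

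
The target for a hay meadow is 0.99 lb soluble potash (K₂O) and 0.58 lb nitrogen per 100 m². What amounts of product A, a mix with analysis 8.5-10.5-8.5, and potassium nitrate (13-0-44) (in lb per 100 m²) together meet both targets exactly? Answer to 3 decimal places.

4.801 lb product A, 1.323 lb potassium nitrate

With a, b = lb per 100 m² of product A and potassium nitrate:
K₂O: 0.085·a + 0.44·b = 0.99
N: 0.085·a + 0.13·b = 0.58
Eliminate a: (row1) − 0.085/0.085·(row2) → 0.31·b = 0.41, so b = 1.32258.
Back-substitute: a = (0.99 − 0.44·1.32258) / 0.085 = 4.80076.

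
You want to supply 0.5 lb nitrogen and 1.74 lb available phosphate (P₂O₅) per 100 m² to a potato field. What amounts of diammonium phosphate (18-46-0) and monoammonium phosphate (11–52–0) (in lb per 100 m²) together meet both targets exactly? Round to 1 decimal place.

With a, b = lb per 100 m² of diammonium phosphate and monoammonium phosphate:
N: 0.18·a + 0.11·b = 0.5
P₂O₅: 0.46·a + 0.52·b = 1.74
Solving simultaneously: a = 1.59535, b = 1.93488.

1.6 lb diammonium phosphate, 1.9 lb monoammonium phosphate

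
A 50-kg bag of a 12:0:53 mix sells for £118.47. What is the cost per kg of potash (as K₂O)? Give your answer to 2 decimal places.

K₂O in bag = 50 × 53% = 26.5 kg.
Cost per kg K₂O = £118.47 / 26.5 = £4.4706.

£4.47 per kg K₂O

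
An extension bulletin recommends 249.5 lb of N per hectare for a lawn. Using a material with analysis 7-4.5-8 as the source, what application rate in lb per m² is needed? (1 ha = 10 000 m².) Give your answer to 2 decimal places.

Product per hectare = 249.5 / 7% = 3564.29 lb.
Convert to per m²: 3564.29 × 0.0001 = 0.356429 lb.

0.36 lb of product per sq m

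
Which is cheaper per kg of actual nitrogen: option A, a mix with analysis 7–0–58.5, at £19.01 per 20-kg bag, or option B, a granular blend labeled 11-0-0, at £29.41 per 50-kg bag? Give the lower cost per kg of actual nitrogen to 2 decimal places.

option A: N per bag = 20 × 7% = 1.4 kg; cost = 19.01 / 1.4 = £13.5786/kg N.
option B: N per bag = 50 × 11% = 5.5 kg; cost = 29.41 / 5.5 = £5.3473/kg N.
option B is cheaper.

£5.35 per kg N (option B)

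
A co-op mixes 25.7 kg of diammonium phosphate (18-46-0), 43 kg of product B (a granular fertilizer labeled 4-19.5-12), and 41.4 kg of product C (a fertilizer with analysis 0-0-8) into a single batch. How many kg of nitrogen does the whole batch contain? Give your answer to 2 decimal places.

6.35 kg N

N mass = 18%×25.7 + 4%×43 + 0%×41.4 = 6.346 kg.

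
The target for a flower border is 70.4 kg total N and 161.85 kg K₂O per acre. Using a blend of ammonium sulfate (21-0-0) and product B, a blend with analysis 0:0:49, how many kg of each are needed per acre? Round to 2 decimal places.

335.24 kg ammonium sulfate, 330.31 kg product B

Per-acre balance (a = ammonium sulfate, b = product B):
N: 0.21·a + 0·b = 70.4
K₂O: 0·a + 0.49·b = 161.85
Solving simultaneously: a = 335.238, b = 330.306.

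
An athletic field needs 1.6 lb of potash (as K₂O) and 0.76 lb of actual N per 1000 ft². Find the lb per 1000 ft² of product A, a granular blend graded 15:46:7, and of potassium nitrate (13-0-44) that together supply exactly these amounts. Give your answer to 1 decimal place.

2.2 lb product A, 3.3 lb potassium nitrate

Let a = lb of product A, b = lb of potassium nitrate (per 1000 ft²).
K₂O: 0.07·a + 0.44·b = 1.6
N: 0.15·a + 0.13·b = 0.76
From row1: a = (1.6 − 0.44·b) / 0.07.
Into row2: 0.15·(1.6 − 0.44·b)/0.07 + 0.13·b = 0.76 → b = 3.28295, a = 2.22144.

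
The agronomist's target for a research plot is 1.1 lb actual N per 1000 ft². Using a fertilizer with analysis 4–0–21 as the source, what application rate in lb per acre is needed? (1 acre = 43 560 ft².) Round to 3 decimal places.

1197.900 lb of product per acre

Product per 1000 ft² = 1.1 / 4% = 27.5 lb.
Convert to per acre: 27.5 × 43.56 = 1197.9 lb.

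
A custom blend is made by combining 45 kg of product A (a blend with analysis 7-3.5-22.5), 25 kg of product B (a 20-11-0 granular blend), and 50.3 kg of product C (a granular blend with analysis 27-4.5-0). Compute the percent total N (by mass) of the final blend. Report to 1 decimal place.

Total mass = 45 + 25 + 50.3 = 120.3 kg.
N mass = 7%×45 + 20%×25 + 27%×50.3 = 21.731 kg.
% N = 21.731 / 120.3 = 18.064%.

18.1% N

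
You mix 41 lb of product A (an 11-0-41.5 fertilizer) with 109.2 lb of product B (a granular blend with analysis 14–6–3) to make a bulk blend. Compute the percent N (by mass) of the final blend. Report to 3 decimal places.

Total mass = 41 + 109.2 = 150.2 lb.
N mass = 11%×41 + 14%×109.2 = 19.798 lb.
% N = 19.798 / 150.2 = 13.1811%.

13.181% N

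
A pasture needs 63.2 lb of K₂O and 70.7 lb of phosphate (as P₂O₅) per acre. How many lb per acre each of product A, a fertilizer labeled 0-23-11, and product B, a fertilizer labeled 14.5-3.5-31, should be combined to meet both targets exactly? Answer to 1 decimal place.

Let a = lb of product A, b = lb of product B (per acre).
K₂O: 0.11·a + 0.31·b = 63.2
P₂O₅: 0.23·a + 0.035·b = 70.7
Eliminate b: (row1) − 0.31/0.035·(row2) → -1.92714·a = -563, so a = 292.142.
Then b = (70.7 − 0.23·292.142) / 0.035 = 100.208.

292.1 lb product A, 100.2 lb product B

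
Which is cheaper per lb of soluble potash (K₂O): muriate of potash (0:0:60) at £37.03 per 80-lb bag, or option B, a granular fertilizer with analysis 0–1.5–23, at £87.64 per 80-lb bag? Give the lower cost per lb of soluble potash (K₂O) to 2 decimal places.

£0.77 per lb K₂O (muriate of potash)

muriate of potash: K₂O per bag = 80 × 60% = 48 lb; cost = 37.03 / 48 = £0.7715/lb K₂O.
option B: K₂O per bag = 80 × 23% = 18.4 lb; cost = 87.64 / 18.4 = £4.7630/lb K₂O.
muriate of potash is cheaper.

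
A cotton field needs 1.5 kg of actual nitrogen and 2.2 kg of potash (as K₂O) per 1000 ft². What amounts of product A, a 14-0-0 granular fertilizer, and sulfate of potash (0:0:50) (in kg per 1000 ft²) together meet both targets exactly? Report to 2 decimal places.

Let a = kg of product A, b = kg of sulfate of potash (per 1000 ft²).
N: 0.14·a + 0·b = 1.5
K₂O: 0·a + 0.5·b = 2.2
Solving simultaneously: a = 10.7143, b = 4.4.

10.71 kg product A, 4.40 kg sulfate of potash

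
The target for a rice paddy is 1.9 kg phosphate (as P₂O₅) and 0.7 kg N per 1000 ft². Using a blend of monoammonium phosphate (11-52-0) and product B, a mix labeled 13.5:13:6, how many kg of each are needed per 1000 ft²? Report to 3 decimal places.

Per-1000 ft² balance (a = monoammonium phosphate, b = product B):
P₂O₅: 0.52·a + 0.13·b = 1.9
N: 0.11·a + 0.135·b = 0.7
Eliminate b: (row1) − 0.13/0.135·(row2) → 0.414074·a = 1.22593, so a = 2.96064.
Then b = (0.7 − 0.11·2.96064) / 0.135 = 2.77281.

2.961 kg monoammonium phosphate, 2.773 kg product B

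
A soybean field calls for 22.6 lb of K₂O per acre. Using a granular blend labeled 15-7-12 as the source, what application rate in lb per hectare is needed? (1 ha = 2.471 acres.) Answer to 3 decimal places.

465.372 lb of product per hectare

Product per acre = 22.6 / 12% = 188.333 lb.
Convert to per hectare: 188.333 × 2.471 = 465.3717 lb.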